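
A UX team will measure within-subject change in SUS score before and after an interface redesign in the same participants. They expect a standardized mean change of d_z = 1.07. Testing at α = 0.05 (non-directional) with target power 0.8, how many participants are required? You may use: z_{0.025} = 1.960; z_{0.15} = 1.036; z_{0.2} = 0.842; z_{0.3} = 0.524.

n = 7 pairs

For a paired (one-sample on differences) test: n = ((z_{α/2} + z_β) / d)².
z_{α/2} + z_β = 1.960 + 0.842 = 2.802.
n = (2.802 / 1.07)² = 2.619² = 6.86.
Round up.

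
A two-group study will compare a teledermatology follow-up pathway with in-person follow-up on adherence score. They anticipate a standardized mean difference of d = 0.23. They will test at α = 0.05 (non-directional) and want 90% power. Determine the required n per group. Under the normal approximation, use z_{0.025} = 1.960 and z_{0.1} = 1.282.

n = 398 per group

For two independent groups with equal n: n = 2·((z_{α/2} + z_β) / d)².
z_{α/2} + z_β = 1.960 + 1.282 = 3.242.
n = 2 × (3.242 / 0.23)² = 2 × 14.096² = 2 × 198.69 = 397.4.
Round up to the next whole participant.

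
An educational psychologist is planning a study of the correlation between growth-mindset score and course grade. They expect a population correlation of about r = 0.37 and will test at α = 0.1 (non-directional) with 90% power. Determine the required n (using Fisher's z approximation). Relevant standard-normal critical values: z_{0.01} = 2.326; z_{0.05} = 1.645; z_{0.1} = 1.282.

n = 60

Fisher's z: C = ½·ln((1+r)/(1−r)) = ½·ln(2.1746) = 0.3884.
n = ((z_{α/2} + z_β)/C)² + 3.
(1.645 + 1.282) / 0.3884 = 2.927 / 0.3884 = 7.536.
n = 7.536² + 3 = 56.79 + 3 = 59.8.
Round up.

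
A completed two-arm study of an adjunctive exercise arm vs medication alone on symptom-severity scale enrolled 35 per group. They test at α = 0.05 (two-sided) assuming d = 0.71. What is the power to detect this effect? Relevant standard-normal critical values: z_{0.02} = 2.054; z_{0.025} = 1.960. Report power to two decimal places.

For two equal groups, power = Φ(d·√(n/2) − z_{α/2}).
d·√(n/2) = 0.71 × √(35/2) = 0.71 × 4.183 = 2.970.
z_β = 2.970 − 1.960 = 1.010.
Power = Φ(1.010) = 0.844.

power ≈ 0.84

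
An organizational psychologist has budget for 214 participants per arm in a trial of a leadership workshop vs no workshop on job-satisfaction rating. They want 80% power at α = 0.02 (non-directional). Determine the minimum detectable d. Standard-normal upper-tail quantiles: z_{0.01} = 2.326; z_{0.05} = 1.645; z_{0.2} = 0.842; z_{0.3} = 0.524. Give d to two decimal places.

For two independent groups of n = 214 each: d_min = (z_{α/2} + z_β)·√(2/n).
z-sum = 2.326 + 0.842 = 3.168.
d_min = 3.168 × √(2/214) = 3.168 × 0.0967 = 0.306.

d_min ≈ 0.31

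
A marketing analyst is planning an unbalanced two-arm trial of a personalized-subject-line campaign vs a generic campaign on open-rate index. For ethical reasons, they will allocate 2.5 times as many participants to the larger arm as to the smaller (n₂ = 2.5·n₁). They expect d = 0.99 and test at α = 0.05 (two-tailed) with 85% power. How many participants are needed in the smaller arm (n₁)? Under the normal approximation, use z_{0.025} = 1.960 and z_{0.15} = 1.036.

With allocation ratio k = n₂/n₁ = 2.5, Var(x̄₁−x̄₂) = σ²(1/n₁ + 1/(k·n₁)) = σ²·(k+1)/(k·n₁).
So n₁ = (1 + 1/k)·((z_{α/2} + z_β)/d)² = 1.400 × (2.996/0.99)².
n₁ = 1.400 × 9.16 = 12.8.
Round up: n₁ = 13, giving n₂ = ⌈2.5 × 13⌉ = ⌈32.5⌉ = 33.

n₁ = 13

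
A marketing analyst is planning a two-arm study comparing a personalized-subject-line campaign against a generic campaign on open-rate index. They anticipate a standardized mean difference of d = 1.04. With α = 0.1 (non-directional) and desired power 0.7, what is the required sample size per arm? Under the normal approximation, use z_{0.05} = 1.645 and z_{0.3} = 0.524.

n = 9 per group

For two independent groups with equal n: n = 2·((z_{α/2} + z_β) / d)².
z_{α/2} + z_β = 1.645 + 0.524 = 2.169.
n = 2 × (2.169 / 1.04)² = 2 × 2.086² = 2 × 4.35 = 8.7.
Round up to the next whole participant.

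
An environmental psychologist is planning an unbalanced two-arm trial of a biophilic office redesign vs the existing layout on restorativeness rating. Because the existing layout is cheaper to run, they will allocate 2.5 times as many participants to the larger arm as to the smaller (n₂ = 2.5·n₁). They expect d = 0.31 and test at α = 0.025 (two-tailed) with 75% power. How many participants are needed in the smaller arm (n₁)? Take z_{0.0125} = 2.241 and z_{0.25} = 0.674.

n₁ = 124

With allocation ratio k = n₂/n₁ = 2.5, Var(x̄₁−x̄₂) = σ²(1/n₁ + 1/(k·n₁)) = σ²·(k+1)/(k·n₁).
So n₁ = (1 + 1/k)·((z_{α/2} + z_β)/d)² = 1.400 × (2.915/0.31)².
n₁ = 1.400 × 88.42 = 123.8.
Round up: n₁ = 124, giving n₂ = 2.5 × 124 = 310.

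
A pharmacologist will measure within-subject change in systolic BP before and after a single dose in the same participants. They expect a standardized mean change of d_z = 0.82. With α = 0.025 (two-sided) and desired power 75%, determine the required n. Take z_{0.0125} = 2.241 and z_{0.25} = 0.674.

n = 13 pairs

For a paired (one-sample on differences) test: n = ((z_{α/2} + z_β) / d)².
z_{α/2} + z_β = 2.241 + 0.674 = 2.915.
n = (2.915 / 0.82)² = 3.555² = 12.64.
Round up.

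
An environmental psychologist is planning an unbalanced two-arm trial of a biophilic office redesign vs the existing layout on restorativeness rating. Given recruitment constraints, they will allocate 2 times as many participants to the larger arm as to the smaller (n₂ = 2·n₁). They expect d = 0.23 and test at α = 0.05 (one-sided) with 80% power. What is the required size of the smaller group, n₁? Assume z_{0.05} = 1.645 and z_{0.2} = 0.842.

n₁ = 176

With allocation ratio k = n₂/n₁ = 2, Var(x̄₁−x̄₂) = σ²(1/n₁ + 1/(k·n₁)) = σ²·(k+1)/(k·n₁).
So n₁ = (1 + 1/k)·((z_{α} + z_β)/d)² = 1.500 × (2.487/0.23)².
n₁ = 1.500 × 116.92 = 175.4.
Round up: n₁ = 176, giving n₂ = 2 × 176 = 352.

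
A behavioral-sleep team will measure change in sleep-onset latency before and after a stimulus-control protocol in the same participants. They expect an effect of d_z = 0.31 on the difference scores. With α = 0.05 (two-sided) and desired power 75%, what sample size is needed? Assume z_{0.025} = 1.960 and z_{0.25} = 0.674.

n = 73 pairs

For a paired (one-sample on differences) test: n = ((z_{α/2} + z_β) / d)².
z_{α/2} + z_β = 1.960 + 0.674 = 2.634.
n = (2.634 / 0.31)² = 8.497² = 72.20.
Round up.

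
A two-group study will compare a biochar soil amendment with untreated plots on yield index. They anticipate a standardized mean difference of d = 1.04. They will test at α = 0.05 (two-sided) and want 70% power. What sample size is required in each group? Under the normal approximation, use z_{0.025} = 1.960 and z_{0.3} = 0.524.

For two independent groups with equal n: n = 2·((z_{α/2} + z_β) / d)².
z_{α/2} + z_β = 1.960 + 0.524 = 2.484.
n = 2 × (2.484 / 1.04)² = 2 × 2.388² = 2 × 5.70 = 11.4.
Round up to the next whole participant.

n = 12 per group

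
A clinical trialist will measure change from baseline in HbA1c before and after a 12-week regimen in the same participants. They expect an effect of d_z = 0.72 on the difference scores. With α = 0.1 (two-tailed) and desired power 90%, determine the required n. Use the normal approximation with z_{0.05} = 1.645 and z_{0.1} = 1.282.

For a paired (one-sample on differences) test: n = ((z_{α/2} + z_β) / d)².
z_{α/2} + z_β = 1.645 + 1.282 = 2.927.
n = (2.927 / 0.72)² = 4.065² = 16.53.
Round up.

n = 17 pairs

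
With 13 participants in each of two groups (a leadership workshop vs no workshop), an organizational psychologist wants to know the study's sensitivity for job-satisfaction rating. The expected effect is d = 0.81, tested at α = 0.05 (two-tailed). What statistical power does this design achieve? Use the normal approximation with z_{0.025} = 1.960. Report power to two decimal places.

For two equal groups, power = Φ(d·√(n/2) − z_{α/2}).
d·√(n/2) = 0.81 × √(13/2) = 0.81 × 2.550 = 2.065.
z_β = 2.065 − 1.960 = 0.105.
Power = Φ(0.105) = 0.542.

power ≈ 0.54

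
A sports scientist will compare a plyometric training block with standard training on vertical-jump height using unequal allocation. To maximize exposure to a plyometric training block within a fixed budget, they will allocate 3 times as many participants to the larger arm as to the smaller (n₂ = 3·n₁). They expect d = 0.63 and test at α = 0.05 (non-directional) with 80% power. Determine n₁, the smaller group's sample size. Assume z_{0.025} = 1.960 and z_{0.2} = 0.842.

n₁ = 27

With allocation ratio k = n₂/n₁ = 3, Var(x̄₁−x̄₂) = σ²(1/n₁ + 1/(k·n₁)) = σ²·(k+1)/(k·n₁).
So n₁ = (1 + 1/k)·((z_{α/2} + z_β)/d)² = 1.333 × (2.802/0.63)².
n₁ = 1.333 × 19.78 = 26.4.
Round up: n₁ = 27, giving n₂ = 3 × 27 = 81.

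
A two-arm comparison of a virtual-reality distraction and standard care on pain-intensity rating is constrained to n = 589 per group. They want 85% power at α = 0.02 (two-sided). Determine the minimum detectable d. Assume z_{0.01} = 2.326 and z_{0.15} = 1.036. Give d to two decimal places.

For two independent groups of n = 589 each: d_min = (z_{α/2} + z_β)·√(2/n).
z-sum = 2.326 + 1.036 = 3.362.
d_min = 3.362 × √(2/589) = 3.362 × 0.0583 = 0.196.

d_min ≈ 0.20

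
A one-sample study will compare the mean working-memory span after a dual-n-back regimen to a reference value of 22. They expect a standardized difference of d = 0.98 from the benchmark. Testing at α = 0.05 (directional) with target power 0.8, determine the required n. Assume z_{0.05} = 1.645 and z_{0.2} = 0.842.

n = 7

For a one-sample test: n = ((z_{α} + z_β) / d)².
z_{α} + z_β = 1.645 + 0.842 = 2.487.
n = (2.487 / 0.98)² = 2.538² = 6.44.
Round up.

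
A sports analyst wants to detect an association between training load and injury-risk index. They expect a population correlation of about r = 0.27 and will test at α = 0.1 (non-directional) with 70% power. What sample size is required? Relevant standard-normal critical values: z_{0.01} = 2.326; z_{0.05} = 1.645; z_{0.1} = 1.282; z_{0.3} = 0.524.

n = 65

Fisher's z: C = ½·ln((1+r)/(1−r)) = ½·ln(1.7397) = 0.2769.
n = ((z_{α/2} + z_β)/C)² + 3.
(1.645 + 0.524) / 0.2769 = 2.169 / 0.2769 = 7.833.
n = 7.833² + 3 = 61.36 + 3 = 64.4.
Round up.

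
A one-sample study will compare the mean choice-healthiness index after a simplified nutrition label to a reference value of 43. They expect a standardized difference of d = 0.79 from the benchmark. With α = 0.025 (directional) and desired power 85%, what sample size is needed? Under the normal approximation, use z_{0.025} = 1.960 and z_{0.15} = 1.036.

For a one-sample test: n = ((z_{α} + z_β) / d)².
z_{α} + z_β = 1.960 + 1.036 = 2.996.
n = (2.996 / 0.79)² = 3.792² = 14.38.
Round up.

n = 15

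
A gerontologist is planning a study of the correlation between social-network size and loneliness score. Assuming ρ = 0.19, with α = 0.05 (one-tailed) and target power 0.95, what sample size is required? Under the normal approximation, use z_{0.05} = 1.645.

Fisher's z: C = ½·ln((1+r)/(1−r)) = ½·ln(1.4691) = 0.1923.
n = ((z_{α} + z_β)/C)² + 3.
(1.645 + 1.645) / 0.1923 = 3.290 / 0.1923 = 17.109.
n = 17.109² + 3 = 292.71 + 3 = 295.7.
Round up.

n = 296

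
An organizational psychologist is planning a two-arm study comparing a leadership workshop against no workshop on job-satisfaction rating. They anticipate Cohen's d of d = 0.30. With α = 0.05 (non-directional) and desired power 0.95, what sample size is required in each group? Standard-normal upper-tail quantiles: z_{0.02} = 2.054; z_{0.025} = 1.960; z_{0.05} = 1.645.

For two independent groups with equal n: n = 2·((z_{α/2} + z_β) / d)².
z_{α/2} + z_β = 1.960 + 1.645 = 3.605.
n = 2 × (3.605 / 0.30)² = 2 × 12.017² = 2 × 144.40 = 288.8.
Round up to the next whole participant.

n = 289 per group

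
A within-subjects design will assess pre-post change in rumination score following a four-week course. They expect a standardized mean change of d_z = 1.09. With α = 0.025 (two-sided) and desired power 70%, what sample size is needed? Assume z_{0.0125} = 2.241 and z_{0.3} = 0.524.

n = 7 pairs

For a paired (one-sample on differences) test: n = ((z_{α/2} + z_β) / d)².
z_{α/2} + z_β = 2.241 + 0.524 = 2.765.
n = (2.765 / 1.09)² = 2.537² = 6.43.
Round up.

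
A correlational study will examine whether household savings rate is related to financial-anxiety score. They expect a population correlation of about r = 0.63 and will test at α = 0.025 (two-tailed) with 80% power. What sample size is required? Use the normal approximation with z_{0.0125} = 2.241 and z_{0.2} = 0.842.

n = 21

Fisher's z: C = ½·ln((1+r)/(1−r)) = ½·ln(4.4054) = 0.7414.
n = ((z_{α/2} + z_β)/C)² + 3.
(2.241 + 0.842) / 0.7414 = 3.083 / 0.7414 = 4.158.
n = 4.158² + 3 = 17.29 + 3 = 20.3.
Round up.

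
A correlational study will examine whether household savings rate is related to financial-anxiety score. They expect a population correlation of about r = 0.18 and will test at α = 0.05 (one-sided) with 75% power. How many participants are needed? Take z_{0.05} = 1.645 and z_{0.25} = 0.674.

n = 166

Fisher's z: C = ½·ln((1+r)/(1−r)) = ½·ln(1.4390) = 0.1820.
n = ((z_{α} + z_β)/C)² + 3.
(1.645 + 0.674) / 0.1820 = 2.319 / 0.1820 = 12.742.
n = 12.742² + 3 = 162.35 + 3 = 165.4.
Round up.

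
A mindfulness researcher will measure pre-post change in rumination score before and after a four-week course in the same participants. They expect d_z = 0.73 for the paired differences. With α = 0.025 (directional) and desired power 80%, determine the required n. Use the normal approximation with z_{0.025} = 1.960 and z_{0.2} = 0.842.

For a paired (one-sample on differences) test: n = ((z_{α} + z_β) / d)².
z_{α} + z_β = 1.960 + 0.842 = 2.802.
n = (2.802 / 0.73)² = 3.838² = 14.73.
Round up.

n = 15 pairs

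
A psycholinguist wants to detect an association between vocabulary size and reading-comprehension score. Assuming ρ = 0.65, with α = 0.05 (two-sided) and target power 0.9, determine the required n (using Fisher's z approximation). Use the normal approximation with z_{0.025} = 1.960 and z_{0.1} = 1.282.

n = 21

Fisher's z: C = ½·ln((1+r)/(1−r)) = ½·ln(4.7143) = 0.7753.
n = ((z_{α/2} + z_β)/C)² + 3.
(1.960 + 1.282) / 0.7753 = 3.242 / 0.7753 = 4.182.
n = 4.182² + 3 = 17.49 + 3 = 20.5.
Round up.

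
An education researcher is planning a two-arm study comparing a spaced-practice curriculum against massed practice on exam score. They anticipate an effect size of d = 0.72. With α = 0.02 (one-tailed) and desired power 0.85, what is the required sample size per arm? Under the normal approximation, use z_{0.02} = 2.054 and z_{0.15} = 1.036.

For two independent groups with equal n: n = 2·((z_{α} + z_β) / d)².
z_{α} + z_β = 2.054 + 1.036 = 3.090.
n = 2 × (3.090 / 0.72)² = 2 × 4.292² = 2 × 18.42 = 36.8.
Round up to the next whole participant.

n = 37 per group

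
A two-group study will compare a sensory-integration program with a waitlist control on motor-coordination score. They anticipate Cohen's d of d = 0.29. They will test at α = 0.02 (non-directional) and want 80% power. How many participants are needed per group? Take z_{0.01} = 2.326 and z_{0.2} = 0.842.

n = 239 per group

For two independent groups with equal n: n = 2·((z_{α/2} + z_β) / d)².
z_{α/2} + z_β = 2.326 + 0.842 = 3.168.
n = 2 × (3.168 / 0.29)² = 2 × 10.924² = 2 × 119.34 = 238.7.
Round up to the next whole participant.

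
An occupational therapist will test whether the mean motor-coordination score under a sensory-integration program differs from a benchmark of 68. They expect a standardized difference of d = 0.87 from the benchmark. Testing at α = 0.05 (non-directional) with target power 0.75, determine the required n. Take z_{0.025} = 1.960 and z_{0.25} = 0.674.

For a one-sample test: n = ((z_{α/2} + z_β) / d)².
z_{α/2} + z_β = 1.960 + 0.674 = 2.634.
n = (2.634 / 0.87)² = 3.028² = 9.17.
Round up.

n = 10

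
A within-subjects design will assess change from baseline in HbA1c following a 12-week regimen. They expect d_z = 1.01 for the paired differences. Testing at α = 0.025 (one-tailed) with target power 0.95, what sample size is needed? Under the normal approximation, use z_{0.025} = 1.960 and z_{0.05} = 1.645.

n = 13 pairs

For a paired (one-sample on differences) test: n = ((z_{α} + z_β) / d)².
z_{α} + z_β = 1.960 + 1.645 = 3.605.
n = (3.605 / 1.01)² = 3.569² = 12.74.
Round up.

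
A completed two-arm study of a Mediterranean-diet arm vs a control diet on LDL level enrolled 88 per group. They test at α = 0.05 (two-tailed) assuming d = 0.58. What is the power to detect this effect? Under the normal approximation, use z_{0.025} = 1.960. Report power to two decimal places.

power ≈ 0.97

For two equal groups, power = Φ(d·√(n/2) − z_{α/2}).
d·√(n/2) = 0.58 × √(88/2) = 0.58 × 6.633 = 3.847.
z_β = 3.847 − 1.960 = 1.887.
Power = Φ(1.887) = 0.970.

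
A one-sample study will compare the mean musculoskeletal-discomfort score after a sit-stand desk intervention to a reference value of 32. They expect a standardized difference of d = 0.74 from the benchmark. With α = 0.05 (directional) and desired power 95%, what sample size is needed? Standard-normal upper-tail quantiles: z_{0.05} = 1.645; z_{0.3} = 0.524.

For a one-sample test: n = ((z_{α} + z_β) / d)².
z_{α} + z_β = 1.645 + 1.645 = 3.290.
n = (3.290 / 0.74)² = 4.446² = 19.77.
Round up.

n = 20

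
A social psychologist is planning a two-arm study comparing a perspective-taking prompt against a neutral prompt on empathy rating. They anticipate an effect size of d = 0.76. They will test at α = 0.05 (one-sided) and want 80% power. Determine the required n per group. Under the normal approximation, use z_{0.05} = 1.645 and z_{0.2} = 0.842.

n = 22 per group

For two independent groups with equal n: n = 2·((z_{α} + z_β) / d)².
z_{α} + z_β = 1.645 + 0.842 = 2.487.
n = 2 × (2.487 / 0.76)² = 2 × 3.272² = 2 × 10.71 = 21.4.
Round up to the next whole participant.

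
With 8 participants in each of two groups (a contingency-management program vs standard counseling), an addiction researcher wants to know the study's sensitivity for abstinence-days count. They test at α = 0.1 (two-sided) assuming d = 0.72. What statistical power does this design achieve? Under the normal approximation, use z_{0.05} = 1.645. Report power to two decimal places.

power ≈ 0.42

For two equal groups, power = Φ(d·√(n/2) − z_{α/2}).
d·√(n/2) = 0.72 × √(8/2) = 0.72 × 2.000 = 1.440.
z_β = 1.440 − 1.645 = -0.205.
Power = Φ(-0.205) = 0.419.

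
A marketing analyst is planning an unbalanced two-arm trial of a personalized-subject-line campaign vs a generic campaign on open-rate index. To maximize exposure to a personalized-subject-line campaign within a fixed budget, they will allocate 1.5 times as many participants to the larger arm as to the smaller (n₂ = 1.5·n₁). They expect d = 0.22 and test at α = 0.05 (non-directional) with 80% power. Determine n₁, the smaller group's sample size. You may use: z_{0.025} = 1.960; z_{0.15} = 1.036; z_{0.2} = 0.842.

n₁ = 271

With allocation ratio k = n₂/n₁ = 1.5, Var(x̄₁−x̄₂) = σ²(1/n₁ + 1/(k·n₁)) = σ²·(k+1)/(k·n₁).
So n₁ = (1 + 1/k)·((z_{α/2} + z_β)/d)² = 1.667 × (2.802/0.22)².
n₁ = 1.667 × 162.21 = 270.4.
Round up: n₁ = 271, giving n₂ = ⌈1.5 × 271⌉ = ⌈406.5⌉ = 407.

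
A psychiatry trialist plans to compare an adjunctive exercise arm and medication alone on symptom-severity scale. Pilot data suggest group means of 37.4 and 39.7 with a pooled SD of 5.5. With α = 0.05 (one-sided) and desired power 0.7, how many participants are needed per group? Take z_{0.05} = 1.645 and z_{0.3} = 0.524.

Cohen's d = |M₁ − M₂| / SD_pooled = |37.4 − 39.7| / 5.5 = 2.3 / 5.5 = 0.418.
For two independent groups with equal n: n = 2·((z_{α} + z_β) / d)².
z_{α} + z_β = 1.645 + 0.524 = 2.169.
n = 2 × (2.169 / 0.418)² = 2 × 5.189² = 2 × 26.93 = 53.9.
Round up to the next whole participant.

n = 54 per group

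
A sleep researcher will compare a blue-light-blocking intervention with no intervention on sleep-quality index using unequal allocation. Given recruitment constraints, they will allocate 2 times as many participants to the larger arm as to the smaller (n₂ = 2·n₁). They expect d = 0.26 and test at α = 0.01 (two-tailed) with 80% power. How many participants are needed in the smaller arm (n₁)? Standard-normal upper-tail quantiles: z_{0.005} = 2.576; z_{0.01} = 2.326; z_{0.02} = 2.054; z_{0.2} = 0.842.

n₁ = 260

With allocation ratio k = n₂/n₁ = 2, Var(x̄₁−x̄₂) = σ²(1/n₁ + 1/(k·n₁)) = σ²·(k+1)/(k·n₁).
So n₁ = (1 + 1/k)·((z_{α/2} + z_β)/d)² = 1.500 × (3.418/0.26)².
n₁ = 1.500 × 172.82 = 259.2.
Round up: n₁ = 260, giving n₂ = 2 × 260 = 520.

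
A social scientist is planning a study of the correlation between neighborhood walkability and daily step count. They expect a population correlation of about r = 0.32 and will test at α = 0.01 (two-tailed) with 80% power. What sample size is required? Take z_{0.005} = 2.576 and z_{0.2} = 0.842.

n = 110

Fisher's z: C = ½·ln((1+r)/(1−r)) = ½·ln(1.9412) = 0.3316.
n = ((z_{α/2} + z_β)/C)² + 3.
(2.576 + 0.842) / 0.3316 = 3.418 / 0.3316 = 10.308.
n = 10.308² + 3 = 106.25 + 3 = 109.2.
Round up.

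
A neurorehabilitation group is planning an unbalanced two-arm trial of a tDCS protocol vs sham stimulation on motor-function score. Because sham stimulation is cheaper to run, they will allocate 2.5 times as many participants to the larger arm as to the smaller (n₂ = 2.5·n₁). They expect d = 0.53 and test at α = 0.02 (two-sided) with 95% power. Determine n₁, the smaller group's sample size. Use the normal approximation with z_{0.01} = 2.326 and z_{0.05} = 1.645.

n₁ = 79

With allocation ratio k = n₂/n₁ = 2.5, Var(x̄₁−x̄₂) = σ²(1/n₁ + 1/(k·n₁)) = σ²·(k+1)/(k·n₁).
So n₁ = (1 + 1/k)·((z_{α/2} + z_β)/d)² = 1.400 × (3.971/0.53)².
n₁ = 1.400 × 56.14 = 78.6.
Round up: n₁ = 79, giving n₂ = ⌈2.5 × 79⌉ = ⌈197.5⌉ = 198.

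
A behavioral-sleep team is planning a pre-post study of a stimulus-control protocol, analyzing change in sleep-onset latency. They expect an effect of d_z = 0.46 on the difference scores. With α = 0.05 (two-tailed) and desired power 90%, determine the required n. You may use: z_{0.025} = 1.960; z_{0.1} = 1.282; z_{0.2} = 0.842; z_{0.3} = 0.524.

n = 50 pairs

For a paired (one-sample on differences) test: n = ((z_{α/2} + z_β) / d)².
z_{α/2} + z_β = 1.960 + 1.282 = 3.242.
n = (3.242 / 0.46)² = 7.048² = 49.67.
Round up.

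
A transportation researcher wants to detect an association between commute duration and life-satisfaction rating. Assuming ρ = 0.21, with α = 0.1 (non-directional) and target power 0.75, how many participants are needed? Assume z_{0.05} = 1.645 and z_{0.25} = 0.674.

n = 122

Fisher's z: C = ½·ln((1+r)/(1−r)) = ½·ln(1.5316) = 0.2132.
n = ((z_{α/2} + z_β)/C)² + 3.
(1.645 + 0.674) / 0.2132 = 2.319 / 0.2132 = 10.877.
n = 10.877² + 3 = 118.31 + 3 = 121.3.
Round up.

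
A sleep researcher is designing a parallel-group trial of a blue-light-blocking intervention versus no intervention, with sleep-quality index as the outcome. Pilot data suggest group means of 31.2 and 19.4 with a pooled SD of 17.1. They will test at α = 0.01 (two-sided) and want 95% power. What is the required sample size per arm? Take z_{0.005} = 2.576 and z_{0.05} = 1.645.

Cohen's d = |M₁ − M₂| / SD_pooled = |31.2 − 19.4| / 17.1 = 11.8 / 17.1 = 0.690.
For two independent groups with equal n: n = 2·((z_{α/2} + z_β) / d)².
z_{α/2} + z_β = 2.576 + 1.645 = 4.221.
n = 2 × (4.221 / 0.690)² = 2 × 6.117² = 2 × 37.42 = 74.8.
Round up to the next whole participant.

n = 75 per group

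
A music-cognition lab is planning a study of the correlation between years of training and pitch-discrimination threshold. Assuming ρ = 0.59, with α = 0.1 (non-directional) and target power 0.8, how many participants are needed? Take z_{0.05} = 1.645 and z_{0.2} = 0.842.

Fisher's z: C = ½·ln((1+r)/(1−r)) = ½·ln(3.8780) = 0.6777.
n = ((z_{α/2} + z_β)/C)² + 3.
(1.645 + 0.842) / 0.6777 = 2.487 / 0.6777 = 3.670.
n = 3.670² + 3 = 13.47 + 3 = 16.5.
Round up.

n = 17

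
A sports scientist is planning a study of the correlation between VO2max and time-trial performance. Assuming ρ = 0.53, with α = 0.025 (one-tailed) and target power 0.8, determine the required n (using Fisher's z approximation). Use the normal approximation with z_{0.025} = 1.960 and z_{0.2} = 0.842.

Fisher's z: C = ½·ln((1+r)/(1−r)) = ½·ln(3.2553) = 0.5901.
n = ((z_{α} + z_β)/C)² + 3.
(1.960 + 0.842) / 0.5901 = 2.802 / 0.5901 = 4.748.
n = 4.748² + 3 = 22.55 + 3 = 25.5.
Round up.

n = 26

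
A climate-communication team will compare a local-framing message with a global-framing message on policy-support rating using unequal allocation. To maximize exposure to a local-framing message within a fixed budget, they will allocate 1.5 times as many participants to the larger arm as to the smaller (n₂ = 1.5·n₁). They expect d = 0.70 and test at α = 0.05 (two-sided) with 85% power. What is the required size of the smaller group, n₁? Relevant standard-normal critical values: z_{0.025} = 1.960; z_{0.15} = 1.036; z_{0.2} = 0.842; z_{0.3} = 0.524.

With allocation ratio k = n₂/n₁ = 1.5, Var(x̄₁−x̄₂) = σ²(1/n₁ + 1/(k·n₁)) = σ²·(k+1)/(k·n₁).
So n₁ = (1 + 1/k)·((z_{α/2} + z_β)/d)² = 1.667 × (2.996/0.70)².
n₁ = 1.667 × 18.32 = 30.5.
Round up: n₁ = 31, giving n₂ = ⌈1.5 × 31⌉ = ⌈46.5⌉ = 47.

n₁ = 31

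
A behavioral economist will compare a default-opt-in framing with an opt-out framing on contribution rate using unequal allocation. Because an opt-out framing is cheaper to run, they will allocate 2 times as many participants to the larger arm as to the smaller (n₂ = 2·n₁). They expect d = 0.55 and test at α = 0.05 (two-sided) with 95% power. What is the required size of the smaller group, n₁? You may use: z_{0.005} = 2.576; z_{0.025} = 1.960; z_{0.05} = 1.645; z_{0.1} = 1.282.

With allocation ratio k = n₂/n₁ = 2, Var(x̄₁−x̄₂) = σ²(1/n₁ + 1/(k·n₁)) = σ²·(k+1)/(k·n₁).
So n₁ = (1 + 1/k)·((z_{α/2} + z_β)/d)² = 1.500 × (3.605/0.55)².
n₁ = 1.500 × 42.96 = 64.4.
Round up: n₁ = 65, giving n₂ = 2 × 65 = 130.

n₁ = 65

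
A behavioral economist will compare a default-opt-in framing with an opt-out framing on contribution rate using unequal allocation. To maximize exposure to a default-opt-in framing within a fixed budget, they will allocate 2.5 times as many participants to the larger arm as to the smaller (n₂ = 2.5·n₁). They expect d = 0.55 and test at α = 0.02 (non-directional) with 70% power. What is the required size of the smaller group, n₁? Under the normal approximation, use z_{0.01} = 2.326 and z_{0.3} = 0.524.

n₁ = 38

With allocation ratio k = n₂/n₁ = 2.5, Var(x̄₁−x̄₂) = σ²(1/n₁ + 1/(k·n₁)) = σ²·(k+1)/(k·n₁).
So n₁ = (1 + 1/k)·((z_{α/2} + z_β)/d)² = 1.400 × (2.850/0.55)².
n₁ = 1.400 × 26.85 = 37.6.
Round up: n₁ = 38, giving n₂ = 2.5 × 38 = 95.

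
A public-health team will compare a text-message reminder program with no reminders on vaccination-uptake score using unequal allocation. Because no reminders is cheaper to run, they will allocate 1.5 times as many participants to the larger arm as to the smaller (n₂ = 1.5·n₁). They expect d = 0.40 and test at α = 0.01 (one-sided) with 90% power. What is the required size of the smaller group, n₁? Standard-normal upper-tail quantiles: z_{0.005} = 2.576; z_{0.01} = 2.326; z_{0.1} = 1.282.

With allocation ratio k = n₂/n₁ = 1.5, Var(x̄₁−x̄₂) = σ²(1/n₁ + 1/(k·n₁)) = σ²·(k+1)/(k·n₁).
So n₁ = (1 + 1/k)·((z_{α} + z_β)/d)² = 1.667 × (3.608/0.40)².
n₁ = 1.667 × 81.36 = 135.6.
Round up: n₁ = 136, giving n₂ = 1.5 × 136 = 204.

n₁ = 136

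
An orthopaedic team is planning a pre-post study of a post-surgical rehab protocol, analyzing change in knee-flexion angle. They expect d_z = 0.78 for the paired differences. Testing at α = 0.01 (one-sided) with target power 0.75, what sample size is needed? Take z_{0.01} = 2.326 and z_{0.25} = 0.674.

For a paired (one-sample on differences) test: n = ((z_{α} + z_β) / d)².
z_{α} + z_β = 2.326 + 0.674 = 3.000.
n = (3.000 / 0.78)² = 3.846² = 14.79.
Round up.

n = 15 pairs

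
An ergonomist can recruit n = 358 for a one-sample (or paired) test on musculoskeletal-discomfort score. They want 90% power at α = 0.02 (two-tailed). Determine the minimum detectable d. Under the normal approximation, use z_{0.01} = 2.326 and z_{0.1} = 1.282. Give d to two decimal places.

d_min ≈ 0.19

For a single sample (or paired design) of n = 358: d_min = (z_{α/2} + z_β)/√n.
z-sum = 2.326 + 1.282 = 3.608.
d_min = 3.608 / √358 = 3.608 / 18.921 = 0.191.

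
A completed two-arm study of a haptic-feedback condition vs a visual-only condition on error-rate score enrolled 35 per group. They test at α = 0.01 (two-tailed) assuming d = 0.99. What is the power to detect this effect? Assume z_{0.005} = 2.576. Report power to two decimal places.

power ≈ 0.94

For two equal groups, power = Φ(d·√(n/2) − z_{α/2}).
d·√(n/2) = 0.99 × √(35/2) = 0.99 × 4.183 = 4.141.
z_β = 4.141 − 2.576 = 1.565.
Power = Φ(1.565) = 0.941.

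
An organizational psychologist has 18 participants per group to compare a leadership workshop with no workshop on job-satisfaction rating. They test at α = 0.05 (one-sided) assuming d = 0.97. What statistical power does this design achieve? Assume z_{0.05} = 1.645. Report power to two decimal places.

For two equal groups, power = Φ(d·√(n/2) − z_{α}).
d·√(n/2) = 0.97 × √(18/2) = 0.97 × 3.000 = 2.910.
z_β = 2.910 − 1.645 = 1.265.
Power = Φ(1.265) = 0.897.

power ≈ 0.90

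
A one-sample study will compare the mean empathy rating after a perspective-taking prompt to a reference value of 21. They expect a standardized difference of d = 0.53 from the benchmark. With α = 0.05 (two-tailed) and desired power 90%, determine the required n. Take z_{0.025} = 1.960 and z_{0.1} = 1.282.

n = 38

For a one-sample test: n = ((z_{α/2} + z_β) / d)².
z_{α/2} + z_β = 1.960 + 1.282 = 3.242.
n = (3.242 / 0.53)² = 6.117² = 37.42.
Round up.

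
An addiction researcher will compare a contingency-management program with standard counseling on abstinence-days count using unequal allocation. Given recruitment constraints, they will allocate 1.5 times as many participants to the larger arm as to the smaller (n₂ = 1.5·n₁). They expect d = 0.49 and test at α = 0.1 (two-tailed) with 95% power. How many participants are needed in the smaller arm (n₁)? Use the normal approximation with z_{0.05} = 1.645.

n₁ = 76

With allocation ratio k = n₂/n₁ = 1.5, Var(x̄₁−x̄₂) = σ²(1/n₁ + 1/(k·n₁)) = σ²·(k+1)/(k·n₁).
So n₁ = (1 + 1/k)·((z_{α/2} + z_β)/d)² = 1.667 × (3.290/0.49)².
n₁ = 1.667 × 45.08 = 75.1.
Round up: n₁ = 76, giving n₂ = 1.5 × 76 = 114.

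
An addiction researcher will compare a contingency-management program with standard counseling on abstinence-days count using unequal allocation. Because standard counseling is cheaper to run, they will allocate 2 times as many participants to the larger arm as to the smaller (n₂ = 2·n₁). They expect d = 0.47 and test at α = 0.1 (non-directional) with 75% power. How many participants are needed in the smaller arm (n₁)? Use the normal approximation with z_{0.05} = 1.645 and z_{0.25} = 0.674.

n₁ = 37

With allocation ratio k = n₂/n₁ = 2, Var(x̄₁−x̄₂) = σ²(1/n₁ + 1/(k·n₁)) = σ²·(k+1)/(k·n₁).
So n₁ = (1 + 1/k)·((z_{α/2} + z_β)/d)² = 1.500 × (2.319/0.47)².
n₁ = 1.500 × 24.34 = 36.5.
Round up: n₁ = 37, giving n₂ = 2 × 37 = 74.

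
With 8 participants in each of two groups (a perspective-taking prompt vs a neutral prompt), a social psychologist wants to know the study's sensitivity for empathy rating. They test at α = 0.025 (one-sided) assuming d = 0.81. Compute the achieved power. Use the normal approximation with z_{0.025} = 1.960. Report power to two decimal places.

For two equal groups, power = Φ(d·√(n/2) − z_{α}).
d·√(n/2) = 0.81 × √(8/2) = 0.81 × 2.000 = 1.620.
z_β = 1.620 − 1.960 = -0.340.
Power = Φ(-0.340) = 0.367.

power ≈ 0.37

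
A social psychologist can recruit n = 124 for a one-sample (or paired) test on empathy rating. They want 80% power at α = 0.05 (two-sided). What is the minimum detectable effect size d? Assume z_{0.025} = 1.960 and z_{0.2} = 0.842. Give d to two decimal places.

For a single sample (or paired design) of n = 124: d_min = (z_{α/2} + z_β)/√n.
z-sum = 1.960 + 0.842 = 2.802.
d_min = 2.802 / √124 = 2.802 / 11.136 = 0.252.

d_min ≈ 0.25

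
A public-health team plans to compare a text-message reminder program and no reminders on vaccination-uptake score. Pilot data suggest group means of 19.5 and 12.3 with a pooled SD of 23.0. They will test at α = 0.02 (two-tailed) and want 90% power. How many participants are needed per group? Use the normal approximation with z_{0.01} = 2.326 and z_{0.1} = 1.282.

Cohen's d = |M₁ − M₂| / SD_pooled = |19.5 − 12.3| / 23.0 = 7.2 / 23.0 = 0.313.
For two independent groups with equal n: n = 2·((z_{α/2} + z_β) / d)².
z_{α/2} + z_β = 2.326 + 1.282 = 3.608.
n = 2 × (3.608 / 0.313)² = 2 × 11.527² = 2 × 132.88 = 265.8.
Round up to the next whole participant.

n = 266 per group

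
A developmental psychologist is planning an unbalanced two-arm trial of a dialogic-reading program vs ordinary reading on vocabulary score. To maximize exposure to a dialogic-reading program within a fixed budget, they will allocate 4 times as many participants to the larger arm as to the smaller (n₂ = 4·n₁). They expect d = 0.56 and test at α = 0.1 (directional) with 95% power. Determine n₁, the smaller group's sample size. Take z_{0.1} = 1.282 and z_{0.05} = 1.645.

With allocation ratio k = n₂/n₁ = 4, Var(x̄₁−x̄₂) = σ²(1/n₁ + 1/(k·n₁)) = σ²·(k+1)/(k·n₁).
So n₁ = (1 + 1/k)·((z_{α} + z_β)/d)² = 1.250 × (2.927/0.56)².
n₁ = 1.250 × 27.32 = 34.1.
Round up: n₁ = 35, giving n₂ = 4 × 35 = 140.

n₁ = 35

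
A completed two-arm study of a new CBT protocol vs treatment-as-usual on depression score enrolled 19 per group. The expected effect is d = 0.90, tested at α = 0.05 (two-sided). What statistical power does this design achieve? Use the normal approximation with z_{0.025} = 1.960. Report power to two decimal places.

power ≈ 0.79

For two equal groups, power = Φ(d·√(n/2) − z_{α/2}).
d·√(n/2) = 0.90 × √(19/2) = 0.90 × 3.082 = 2.774.
z_β = 2.774 − 1.960 = 0.814.
Power = Φ(0.814) = 0.792.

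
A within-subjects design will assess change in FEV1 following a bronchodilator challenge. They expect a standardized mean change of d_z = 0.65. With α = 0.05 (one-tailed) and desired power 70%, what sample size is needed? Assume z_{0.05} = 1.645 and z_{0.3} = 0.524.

For a paired (one-sample on differences) test: n = ((z_{α} + z_β) / d)².
z_{α} + z_β = 1.645 + 0.524 = 2.169.
n = (2.169 / 0.65)² = 3.337² = 11.14.
Round up.

n = 12 pairs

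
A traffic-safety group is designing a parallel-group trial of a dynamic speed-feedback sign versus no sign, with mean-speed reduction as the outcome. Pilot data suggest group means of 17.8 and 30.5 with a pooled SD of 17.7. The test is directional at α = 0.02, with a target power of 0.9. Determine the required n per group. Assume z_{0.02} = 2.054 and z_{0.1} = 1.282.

n = 44 per group

Cohen's d = |M₁ − M₂| / SD_pooled = |17.8 − 30.5| / 17.7 = 12.7 / 17.7 = 0.718.
For two independent groups with equal n: n = 2·((z_{α} + z_β) / d)².
z_{α} + z_β = 2.054 + 1.282 = 3.336.
n = 2 × (3.336 / 0.718)² = 2 × 4.646² = 2 × 21.59 = 43.2.
Round up to the next whole participant.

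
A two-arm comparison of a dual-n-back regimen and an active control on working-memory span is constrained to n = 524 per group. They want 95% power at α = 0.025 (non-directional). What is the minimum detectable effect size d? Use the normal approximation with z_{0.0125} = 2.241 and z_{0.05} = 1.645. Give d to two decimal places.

For two independent groups of n = 524 each: d_min = (z_{α/2} + z_β)·√(2/n).
z-sum = 2.241 + 1.645 = 3.886.
d_min = 3.886 × √(2/524) = 3.886 × 0.0618 = 0.240.

d_min ≈ 0.24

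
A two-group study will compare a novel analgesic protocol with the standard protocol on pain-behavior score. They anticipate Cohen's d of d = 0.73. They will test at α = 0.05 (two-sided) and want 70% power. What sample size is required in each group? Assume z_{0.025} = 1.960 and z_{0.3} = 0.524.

For two independent groups with equal n: n = 2·((z_{α/2} + z_β) / d)².
z_{α/2} + z_β = 1.960 + 0.524 = 2.484.
n = 2 × (2.484 / 0.73)² = 2 × 3.403² = 2 × 11.58 = 23.2.
Round up to the next whole participant.

n = 24 per group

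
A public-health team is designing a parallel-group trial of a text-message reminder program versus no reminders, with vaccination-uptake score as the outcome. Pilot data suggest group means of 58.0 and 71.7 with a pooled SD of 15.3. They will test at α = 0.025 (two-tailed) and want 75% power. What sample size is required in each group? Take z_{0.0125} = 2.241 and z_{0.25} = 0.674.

n = 22 per group

Cohen's d = |M₁ − M₂| / SD_pooled = |58.0 − 71.7| / 15.3 = 13.7 / 15.3 = 0.895.
For two independent groups with equal n: n = 2·((z_{α/2} + z_β) / d)².
z_{α/2} + z_β = 2.241 + 0.674 = 2.915.
n = 2 × (2.915 / 0.895)² = 2 × 3.257² = 2 × 10.61 = 21.2.
Round up to the next whole participant.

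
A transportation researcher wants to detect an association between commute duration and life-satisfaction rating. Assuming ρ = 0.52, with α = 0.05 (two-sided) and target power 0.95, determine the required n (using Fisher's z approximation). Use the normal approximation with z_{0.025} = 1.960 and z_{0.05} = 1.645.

n = 43

Fisher's z: C = ½·ln((1+r)/(1−r)) = ½·ln(3.1667) = 0.5763.
n = ((z_{α/2} + z_β)/C)² + 3.
(1.960 + 1.645) / 0.5763 = 3.605 / 0.5763 = 6.255.
n = 6.255² + 3 = 39.13 + 3 = 42.1.
Round up.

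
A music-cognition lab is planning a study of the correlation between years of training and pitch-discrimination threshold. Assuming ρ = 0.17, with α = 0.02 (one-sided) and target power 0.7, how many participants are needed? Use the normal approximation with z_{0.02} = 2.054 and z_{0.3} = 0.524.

Fisher's z: C = ½·ln((1+r)/(1−r)) = ½·ln(1.4096) = 0.1717.
n = ((z_{α} + z_β)/C)² + 3.
(2.054 + 0.524) / 0.1717 = 2.578 / 0.1717 = 15.015.
n = 15.015² + 3 = 225.44 + 3 = 228.4.
Round up.

n = 229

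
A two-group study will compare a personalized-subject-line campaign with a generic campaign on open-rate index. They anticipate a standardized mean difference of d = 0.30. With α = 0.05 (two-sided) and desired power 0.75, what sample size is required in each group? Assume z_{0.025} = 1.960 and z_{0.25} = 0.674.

For two independent groups with equal n: n = 2·((z_{α/2} + z_β) / d)².
z_{α/2} + z_β = 1.960 + 0.674 = 2.634.
n = 2 × (2.634 / 0.30)² = 2 × 8.780² = 2 × 77.09 = 154.2.
Round up to the next whole participant.

n = 155 per group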